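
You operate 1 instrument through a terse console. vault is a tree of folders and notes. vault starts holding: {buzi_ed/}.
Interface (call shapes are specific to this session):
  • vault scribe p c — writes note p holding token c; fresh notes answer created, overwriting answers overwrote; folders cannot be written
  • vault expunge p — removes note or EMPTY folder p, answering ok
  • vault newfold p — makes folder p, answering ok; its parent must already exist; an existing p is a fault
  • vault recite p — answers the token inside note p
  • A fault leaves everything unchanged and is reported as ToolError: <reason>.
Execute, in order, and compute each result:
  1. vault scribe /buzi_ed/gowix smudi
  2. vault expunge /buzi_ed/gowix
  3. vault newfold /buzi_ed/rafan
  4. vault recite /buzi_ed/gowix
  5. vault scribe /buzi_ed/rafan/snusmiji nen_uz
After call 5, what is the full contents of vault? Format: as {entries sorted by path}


-> vault scribe(p=/buzi_ed/gowix, c=smudi)
<- created
-> vault expunge(p=/buzi_ed/gowix)
<- ok
-> vault newfold(p=/buzi_ed/rafan)
<- ok
-> vault recite(p=/buzi_ed/gowix)
<- ToolError: not found
-> vault scribe(p=/buzi_ed/rafan/snusmiji, c=nen_uz)
<- created

Answer: {buzi_ed/, buzi_ed/rafan/, buzi_ed/rafan/snusmiji=nen_uz}


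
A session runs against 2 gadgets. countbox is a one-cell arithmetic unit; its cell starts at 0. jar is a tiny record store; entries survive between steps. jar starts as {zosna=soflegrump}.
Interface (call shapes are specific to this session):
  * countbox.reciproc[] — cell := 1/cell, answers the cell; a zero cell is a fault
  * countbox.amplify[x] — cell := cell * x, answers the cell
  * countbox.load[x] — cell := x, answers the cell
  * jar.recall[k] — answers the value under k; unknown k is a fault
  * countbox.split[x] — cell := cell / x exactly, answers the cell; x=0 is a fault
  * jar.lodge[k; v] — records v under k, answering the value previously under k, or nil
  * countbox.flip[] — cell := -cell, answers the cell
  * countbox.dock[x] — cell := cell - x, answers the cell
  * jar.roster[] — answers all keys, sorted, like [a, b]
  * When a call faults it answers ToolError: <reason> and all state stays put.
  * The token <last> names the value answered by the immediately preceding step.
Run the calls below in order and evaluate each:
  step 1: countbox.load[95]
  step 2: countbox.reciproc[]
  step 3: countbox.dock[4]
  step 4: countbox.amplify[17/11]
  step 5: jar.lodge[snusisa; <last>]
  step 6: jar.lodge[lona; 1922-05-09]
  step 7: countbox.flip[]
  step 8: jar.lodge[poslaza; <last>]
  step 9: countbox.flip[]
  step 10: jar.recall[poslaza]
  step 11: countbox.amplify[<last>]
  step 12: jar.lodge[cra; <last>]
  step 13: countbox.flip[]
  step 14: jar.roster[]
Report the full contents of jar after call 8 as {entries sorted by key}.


Next I call countbox.load with x=95, and observe 95.
Then countbox.reciproc, and see 1/95.
I invoke countbox.dock with x=4, — result: -379/95.
Next I call countbox.amplify with x=17/11, — result: -6443/1045.
Using jar.lodge with k=snusisa, v=<last>, and get nil.
Calling jar.lodge with k=lona, v=1922-05-09, → nil.
I invoke countbox.flip, → 6443/1045.
Then jar.lodge with k=poslaza, v=<last>, and get nil.
Then countbox.flip(), which returns -6443/1045.
Now I run jar.recall with k=poslaza, giving 6443/1045.
Then countbox.amplify with x=<last>, → -41512249/1092025.
Calling jar.lodge with k=cra, v=<last>, and get nil.
Then countbox.flip(), — result: 41512249/1092025.
Now I run jar.roster(), giving [cra, lona, poslaza, snusisa, zosna].

Answer: {lona=1922-05-09, poslaza=6443/1045, snusisa=-6443/1045, zosna=soflegrump}


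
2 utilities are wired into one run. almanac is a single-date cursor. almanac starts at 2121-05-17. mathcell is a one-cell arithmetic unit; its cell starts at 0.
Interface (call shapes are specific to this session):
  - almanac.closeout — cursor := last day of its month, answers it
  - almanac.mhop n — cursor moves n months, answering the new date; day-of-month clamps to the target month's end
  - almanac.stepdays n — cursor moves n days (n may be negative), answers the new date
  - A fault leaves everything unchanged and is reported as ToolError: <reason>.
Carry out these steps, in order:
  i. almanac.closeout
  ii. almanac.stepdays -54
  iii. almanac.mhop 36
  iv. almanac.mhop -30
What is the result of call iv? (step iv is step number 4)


Answer: 2121-10-07

Derivation:
→ almanac.closeout()
← 2121-05-31
→ almanac.stepdays(n: -54)
← 2121-04-07
→ almanac.mhop(n: 36)
← 2124-04-07
→ almanac.mhop(n: -30)
← 2121-10-07


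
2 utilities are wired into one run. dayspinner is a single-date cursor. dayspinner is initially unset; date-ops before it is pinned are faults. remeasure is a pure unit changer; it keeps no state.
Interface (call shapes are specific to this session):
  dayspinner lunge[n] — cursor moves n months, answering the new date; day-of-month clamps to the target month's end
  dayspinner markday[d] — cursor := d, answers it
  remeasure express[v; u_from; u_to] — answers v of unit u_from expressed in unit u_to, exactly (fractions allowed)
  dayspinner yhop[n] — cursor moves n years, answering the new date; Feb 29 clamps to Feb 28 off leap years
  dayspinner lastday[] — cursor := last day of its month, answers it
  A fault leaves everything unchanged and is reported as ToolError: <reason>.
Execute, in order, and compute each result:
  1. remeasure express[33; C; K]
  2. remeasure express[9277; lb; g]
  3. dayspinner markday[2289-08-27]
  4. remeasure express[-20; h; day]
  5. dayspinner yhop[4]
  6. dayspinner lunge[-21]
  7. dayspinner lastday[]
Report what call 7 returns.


Answer: 2291-11-30

Derivation:
I call remeasure express using v=33, u_from=C, u_to=K, and observe 6123/20.
Now I run remeasure express using v=9277, u_from=lb, u_to=g, and see 420797641649/100000.
I run dayspinner markday using d=2289-08-27: 2289-08-27.
Then remeasure express using v=-20, u_from=h, u_to=day, and observe -5/6.
I run dayspinner yhop using n=4, yielding 2293-08-27.
Then dayspinner lunge using n=-21, yielding 2291-11-27.
I try dayspinner lastday(), yielding 2291-11-30.


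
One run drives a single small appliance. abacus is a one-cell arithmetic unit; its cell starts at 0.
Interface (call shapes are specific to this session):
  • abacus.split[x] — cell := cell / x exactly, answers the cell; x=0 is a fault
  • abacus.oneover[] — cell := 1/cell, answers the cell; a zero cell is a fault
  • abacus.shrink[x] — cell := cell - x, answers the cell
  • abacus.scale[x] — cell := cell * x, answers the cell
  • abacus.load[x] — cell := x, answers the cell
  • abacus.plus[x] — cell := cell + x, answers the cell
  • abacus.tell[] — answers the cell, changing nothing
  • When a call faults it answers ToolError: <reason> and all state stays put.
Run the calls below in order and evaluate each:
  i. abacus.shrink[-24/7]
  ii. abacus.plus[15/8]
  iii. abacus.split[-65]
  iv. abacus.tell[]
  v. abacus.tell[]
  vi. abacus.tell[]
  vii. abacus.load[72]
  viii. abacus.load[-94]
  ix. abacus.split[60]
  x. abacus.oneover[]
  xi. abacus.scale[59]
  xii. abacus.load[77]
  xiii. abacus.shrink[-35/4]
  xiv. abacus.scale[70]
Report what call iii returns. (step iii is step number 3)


>> abacus.shrink(x='-24/7')
<< 24/7
>> abacus.plus(x='15/8')
<< 297/56
>> abacus.split(x='-65')
<< -297/3640
>> abacus.tell()
<< -297/3640
>> abacus.tell()
<< -297/3640
>> abacus.tell()
<< -297/3640
>> abacus.load(x='72')
<< 72
>> abacus.load(x='-94')
<< -94
>> abacus.split(x='60')
<< -47/30
>> abacus.oneover()
<< -30/47
>> abacus.scale(x='59')
<< -1770/47
>> abacus.load(x='77')
<< 77
>> abacus.shrink(x='-35/4')
<< 343/4
>> abacus.scale(x='70')
<< 12005/2

Answer: -297/3640


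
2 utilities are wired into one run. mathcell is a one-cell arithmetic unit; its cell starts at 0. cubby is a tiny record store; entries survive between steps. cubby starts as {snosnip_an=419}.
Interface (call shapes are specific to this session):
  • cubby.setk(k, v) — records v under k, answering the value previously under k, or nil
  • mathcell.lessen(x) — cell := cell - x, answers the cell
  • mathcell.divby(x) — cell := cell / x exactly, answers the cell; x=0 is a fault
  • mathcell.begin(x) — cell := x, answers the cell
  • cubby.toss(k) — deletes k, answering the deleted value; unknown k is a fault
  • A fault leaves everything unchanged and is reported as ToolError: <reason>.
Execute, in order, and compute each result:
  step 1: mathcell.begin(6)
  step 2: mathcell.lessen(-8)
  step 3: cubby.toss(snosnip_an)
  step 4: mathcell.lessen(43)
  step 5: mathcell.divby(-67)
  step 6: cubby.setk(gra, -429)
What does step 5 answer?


I call begin(6), giving 6.
I try lessen(-8), giving 14.
Then toss(snosnip_an), giving 419.
I call lessen(43), and observe -29.
Now I run divby(-67), and see 29/67.
Calling setk(gra, -429), and get nil.

Answer: 29/67


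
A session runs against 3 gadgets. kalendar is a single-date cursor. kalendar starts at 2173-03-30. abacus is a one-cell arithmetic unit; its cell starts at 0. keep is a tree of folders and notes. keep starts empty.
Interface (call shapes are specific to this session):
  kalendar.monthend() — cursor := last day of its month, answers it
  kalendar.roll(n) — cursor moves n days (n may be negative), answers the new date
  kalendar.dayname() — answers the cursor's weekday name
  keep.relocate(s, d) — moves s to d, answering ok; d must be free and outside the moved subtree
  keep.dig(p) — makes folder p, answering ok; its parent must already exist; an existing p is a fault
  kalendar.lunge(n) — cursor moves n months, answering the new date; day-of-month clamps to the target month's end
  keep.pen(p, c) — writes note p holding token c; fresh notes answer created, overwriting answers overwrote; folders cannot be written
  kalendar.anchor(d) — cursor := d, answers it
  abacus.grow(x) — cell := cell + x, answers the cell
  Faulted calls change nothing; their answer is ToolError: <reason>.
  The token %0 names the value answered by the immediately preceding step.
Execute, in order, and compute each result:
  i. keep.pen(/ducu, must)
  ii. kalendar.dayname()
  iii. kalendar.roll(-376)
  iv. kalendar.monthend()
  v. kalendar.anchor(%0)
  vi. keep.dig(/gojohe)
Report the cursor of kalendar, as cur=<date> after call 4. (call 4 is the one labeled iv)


Step: keep.pen[p='/ducu'; c='must']
Result: created
Step: kalendar.dayname[]
Result: Tuesday
Step: kalendar.roll[n='-376']
Result: 2172-03-19
Step: kalendar.monthend[]
Result: 2172-03-31
Step: kalendar.anchor[d='%0']
Result: 2172-03-31
Step: keep.dig[p='/gojohe']
Result: ok

Answer: cur=2172-03-31


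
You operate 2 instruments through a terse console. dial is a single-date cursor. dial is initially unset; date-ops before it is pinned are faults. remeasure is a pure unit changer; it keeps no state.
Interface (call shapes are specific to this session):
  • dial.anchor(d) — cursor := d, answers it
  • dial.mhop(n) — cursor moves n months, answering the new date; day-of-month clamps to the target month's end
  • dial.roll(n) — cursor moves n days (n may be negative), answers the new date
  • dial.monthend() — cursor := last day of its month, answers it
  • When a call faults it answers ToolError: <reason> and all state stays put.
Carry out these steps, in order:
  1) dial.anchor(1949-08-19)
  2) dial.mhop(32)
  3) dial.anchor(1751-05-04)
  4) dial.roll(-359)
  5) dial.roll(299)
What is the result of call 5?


·→ anchor(d→1949-08-19)
·← 1949-08-19
·→ mhop(n→32)
·← 1952-04-19
·→ anchor(d→1751-05-04)
·← 1751-05-04
·→ roll(n→-359)
·← 1750-05-10
·→ roll(n→299)
·← 1751-03-05

Answer: 1751-03-05


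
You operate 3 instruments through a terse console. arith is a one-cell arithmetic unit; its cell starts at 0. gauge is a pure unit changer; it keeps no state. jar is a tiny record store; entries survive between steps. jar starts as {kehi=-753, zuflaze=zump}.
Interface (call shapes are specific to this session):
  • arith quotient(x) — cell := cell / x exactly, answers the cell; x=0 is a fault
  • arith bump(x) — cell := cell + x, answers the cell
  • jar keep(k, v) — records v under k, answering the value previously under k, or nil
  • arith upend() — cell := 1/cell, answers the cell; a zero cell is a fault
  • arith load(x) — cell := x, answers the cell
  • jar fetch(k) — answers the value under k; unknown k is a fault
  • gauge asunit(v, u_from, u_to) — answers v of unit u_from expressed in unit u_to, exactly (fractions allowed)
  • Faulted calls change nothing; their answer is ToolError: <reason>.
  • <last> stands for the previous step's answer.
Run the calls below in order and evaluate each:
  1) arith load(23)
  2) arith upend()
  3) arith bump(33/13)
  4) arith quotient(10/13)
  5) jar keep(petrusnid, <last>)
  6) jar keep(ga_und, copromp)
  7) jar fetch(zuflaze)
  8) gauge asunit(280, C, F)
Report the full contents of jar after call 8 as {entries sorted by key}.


[in] arith load x→23
[out] 23
[in] arith upend
[out] 1/23
[in] arith bump x→33/13
[out] 772/299
[in] arith quotient x→10/13
[out] 386/115
[in] jar keep k→petrusnid v→<last>
[out] nil
[in] jar keep k→ga_und v→copromp
[out] nil
[in] jar fetch k→zuflaze
[out] zump
[in] gauge asunit v→280 u_from→C u_to→F
[out] 536

Answer: {ga_und=copromp, kehi=-753, petrusnid=386/115, zuflaze=zump}


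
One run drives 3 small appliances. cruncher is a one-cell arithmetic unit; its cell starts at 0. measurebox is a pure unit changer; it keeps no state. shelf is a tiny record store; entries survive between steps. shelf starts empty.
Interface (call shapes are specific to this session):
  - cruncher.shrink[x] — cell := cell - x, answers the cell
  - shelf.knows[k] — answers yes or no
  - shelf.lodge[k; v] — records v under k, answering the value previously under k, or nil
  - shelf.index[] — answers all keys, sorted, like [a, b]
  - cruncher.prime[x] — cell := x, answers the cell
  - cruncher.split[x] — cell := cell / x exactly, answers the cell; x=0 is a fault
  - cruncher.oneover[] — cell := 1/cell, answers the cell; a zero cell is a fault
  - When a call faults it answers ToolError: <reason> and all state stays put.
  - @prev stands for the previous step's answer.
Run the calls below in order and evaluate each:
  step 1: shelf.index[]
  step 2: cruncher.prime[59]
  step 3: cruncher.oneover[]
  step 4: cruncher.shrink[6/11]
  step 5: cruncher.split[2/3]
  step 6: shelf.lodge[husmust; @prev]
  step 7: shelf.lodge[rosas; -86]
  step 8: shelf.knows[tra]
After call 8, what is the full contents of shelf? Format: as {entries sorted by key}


Answer: {husmust=-1029/1298, rosas=-86}

Derivation:
>>> index
:: []
>>> prime x→59
:: 59
>>> oneover
:: 1/59
>>> shrink x→6/11
:: -343/649
>>> split x→2/3
:: -1029/1298
>>> lodge k→husmust v→@prev
:: nil
>>> lodge k→rosas v→-86
:: nil
>>> knows k→tra
:: no


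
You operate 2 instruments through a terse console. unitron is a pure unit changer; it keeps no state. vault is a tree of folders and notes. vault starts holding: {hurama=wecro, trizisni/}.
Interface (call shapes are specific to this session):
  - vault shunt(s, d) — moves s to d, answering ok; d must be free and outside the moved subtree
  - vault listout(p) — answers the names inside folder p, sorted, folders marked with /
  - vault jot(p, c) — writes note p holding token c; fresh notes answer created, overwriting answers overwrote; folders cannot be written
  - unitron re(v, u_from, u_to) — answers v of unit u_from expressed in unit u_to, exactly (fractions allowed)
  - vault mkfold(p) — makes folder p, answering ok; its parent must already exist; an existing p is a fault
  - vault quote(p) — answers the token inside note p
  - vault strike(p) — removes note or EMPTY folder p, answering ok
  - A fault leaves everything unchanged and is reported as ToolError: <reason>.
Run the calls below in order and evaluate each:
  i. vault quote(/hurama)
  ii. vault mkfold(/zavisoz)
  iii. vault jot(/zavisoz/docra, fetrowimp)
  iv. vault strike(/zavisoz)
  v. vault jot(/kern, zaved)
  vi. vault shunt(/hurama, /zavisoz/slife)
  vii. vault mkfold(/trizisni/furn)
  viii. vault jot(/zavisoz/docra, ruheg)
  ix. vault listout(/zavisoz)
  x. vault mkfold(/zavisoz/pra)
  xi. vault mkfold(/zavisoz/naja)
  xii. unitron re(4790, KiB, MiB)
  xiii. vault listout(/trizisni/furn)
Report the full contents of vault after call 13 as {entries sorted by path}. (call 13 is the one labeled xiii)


Invoking vault quote passing /hurama, and get wecro.
Now I run vault mkfold passing /zavisoz, yielding ok.
I try vault jot passing /zavisoz/docra, fetrowimp, yielding created.
Using vault strike passing /zavisoz, and see ToolError: not empty.
I run vault jot passing /kern, zaved, and get created.
I try vault shunt passing /hurama, /zavisoz/slife, and observe ok.
I invoke vault mkfold passing /trizisni/furn, → ok.
Then vault jot passing /zavisoz/docra, ruheg, and see overwrote.
I try vault listout passing /zavisoz, which returns [docra, slife].
Calling vault mkfold passing /zavisoz/pra, giving ok.
Calling vault mkfold passing /zavisoz/naja, yielding ok.
Then unitron re passing 4790, KiB, MiB: 2395/512.
I run vault listout passing /trizisni/furn, and observe [].

Answer: {kern=zaved, trizisni/, trizisni/furn/, zavisoz/, zavisoz/docra=ruheg, zavisoz/naja/, zavisoz/pra/, zavisoz/slife=wecro}


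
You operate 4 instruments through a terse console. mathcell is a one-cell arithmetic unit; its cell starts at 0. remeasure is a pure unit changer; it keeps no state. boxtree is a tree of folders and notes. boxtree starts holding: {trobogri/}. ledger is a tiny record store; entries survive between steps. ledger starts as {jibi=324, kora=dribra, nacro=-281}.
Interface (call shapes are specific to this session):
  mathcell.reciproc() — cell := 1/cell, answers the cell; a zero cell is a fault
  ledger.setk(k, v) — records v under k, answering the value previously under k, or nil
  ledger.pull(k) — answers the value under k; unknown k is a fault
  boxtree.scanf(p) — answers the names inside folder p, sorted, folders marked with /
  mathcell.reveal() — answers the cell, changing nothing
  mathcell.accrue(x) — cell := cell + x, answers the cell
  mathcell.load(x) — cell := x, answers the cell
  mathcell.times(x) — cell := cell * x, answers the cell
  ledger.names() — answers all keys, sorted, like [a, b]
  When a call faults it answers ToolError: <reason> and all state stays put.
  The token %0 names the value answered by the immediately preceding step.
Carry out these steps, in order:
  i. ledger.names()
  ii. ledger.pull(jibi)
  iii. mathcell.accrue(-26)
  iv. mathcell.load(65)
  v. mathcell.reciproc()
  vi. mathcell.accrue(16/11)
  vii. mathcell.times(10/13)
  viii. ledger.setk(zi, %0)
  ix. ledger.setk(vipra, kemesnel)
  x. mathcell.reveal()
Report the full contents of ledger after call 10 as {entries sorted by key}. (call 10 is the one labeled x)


Answer: {jibi=324, kora=dribra, nacro=-281, vipra=kemesnel, zi=2102/1859}

Derivation:
Do: ledger.names[]
See: [jibi, kora, nacro]
Do: ledger.pull[k: jibi]
See: 324
Do: mathcell.accrue[x: -26]
See: -26
Do: mathcell.load[x: 65]
See: 65
Do: mathcell.reciproc[]
See: 1/65
Do: mathcell.accrue[x: 16/11]
See: 1051/715
Do: mathcell.times[x: 10/13]
See: 2102/1859
Do: ledger.setk[k: zi; v: %0]
See: nil
Do: ledger.setk[k: vipra; v: kemesnel]
See: nil
Do: mathcell.reveal[]
See: 2102/1859


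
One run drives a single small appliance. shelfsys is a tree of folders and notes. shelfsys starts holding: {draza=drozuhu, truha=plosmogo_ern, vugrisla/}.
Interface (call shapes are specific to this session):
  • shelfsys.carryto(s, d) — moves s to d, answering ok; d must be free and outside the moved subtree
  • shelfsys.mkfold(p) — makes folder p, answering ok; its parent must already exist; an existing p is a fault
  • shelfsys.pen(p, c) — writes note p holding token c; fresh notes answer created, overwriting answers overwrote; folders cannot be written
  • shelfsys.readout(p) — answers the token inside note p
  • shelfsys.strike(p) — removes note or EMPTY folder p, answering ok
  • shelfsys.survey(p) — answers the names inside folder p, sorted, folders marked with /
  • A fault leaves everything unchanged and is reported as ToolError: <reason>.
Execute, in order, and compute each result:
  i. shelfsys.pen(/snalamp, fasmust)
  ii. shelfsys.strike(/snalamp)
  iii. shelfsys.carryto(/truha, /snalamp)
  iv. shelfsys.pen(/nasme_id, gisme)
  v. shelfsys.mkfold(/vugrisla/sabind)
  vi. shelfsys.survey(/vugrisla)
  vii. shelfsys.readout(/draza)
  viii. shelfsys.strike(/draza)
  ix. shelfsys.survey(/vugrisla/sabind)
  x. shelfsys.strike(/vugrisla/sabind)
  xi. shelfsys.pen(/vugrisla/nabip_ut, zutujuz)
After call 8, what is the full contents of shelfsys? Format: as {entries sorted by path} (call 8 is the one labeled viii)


Answer: {nasme_id=gisme, snalamp=plosmogo_ern, vugrisla/, vugrisla/sabind/}

Derivation:
>> shelfsys.pen(p→/snalamp, c→fasmust)
<< created
>> shelfsys.strike(p→/snalamp)
<< ok
>> shelfsys.carryto(s→/truha, d→/snalamp)
<< ok
>> shelfsys.pen(p→/nasme_id, c→gisme)
<< created
>> shelfsys.mkfold(p→/vugrisla/sabind)
<< ok
>> shelfsys.survey(p→/vugrisla)
<< [sabind/]
>> shelfsys.readout(p→/draza)
<< drozuhu
>> shelfsys.strike(p→/draza)
<< ok
>> shelfsys.survey(p→/vugrisla/sabind)
<< []
>> shelfsys.strike(p→/vugrisla/sabind)
<< ok
>> shelfsys.pen(p→/vugrisla/nabip_ut, c→zutujuz)
<< created


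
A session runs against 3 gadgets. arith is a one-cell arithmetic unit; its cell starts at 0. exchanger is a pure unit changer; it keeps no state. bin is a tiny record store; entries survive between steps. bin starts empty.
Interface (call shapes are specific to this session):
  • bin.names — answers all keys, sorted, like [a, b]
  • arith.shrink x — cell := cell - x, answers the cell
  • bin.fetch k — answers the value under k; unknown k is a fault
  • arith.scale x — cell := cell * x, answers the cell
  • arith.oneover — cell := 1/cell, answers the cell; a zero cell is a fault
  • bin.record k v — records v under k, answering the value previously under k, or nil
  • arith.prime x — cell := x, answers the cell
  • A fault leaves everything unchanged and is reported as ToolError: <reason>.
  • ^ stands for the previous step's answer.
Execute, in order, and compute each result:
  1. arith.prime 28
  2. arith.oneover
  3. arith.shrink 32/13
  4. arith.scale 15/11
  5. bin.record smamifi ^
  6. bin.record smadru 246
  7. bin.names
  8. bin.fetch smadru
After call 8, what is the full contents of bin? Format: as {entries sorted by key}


Answer: {smadru=246, smamifi=-13245/4004}

Derivation:
$ arith.prime 28
[out] 28
$ arith.oneover
[out] 1/28
$ arith.shrink 32/13
[out] -883/364
$ arith.scale 15/11
[out] -13245/4004
$ bin.record smamifi ^
[out] nil
$ bin.record smadru 246
[out] nil
$ bin.names
[out] [smadru, smamifi]
$ bin.fetch smadru
[out] 246


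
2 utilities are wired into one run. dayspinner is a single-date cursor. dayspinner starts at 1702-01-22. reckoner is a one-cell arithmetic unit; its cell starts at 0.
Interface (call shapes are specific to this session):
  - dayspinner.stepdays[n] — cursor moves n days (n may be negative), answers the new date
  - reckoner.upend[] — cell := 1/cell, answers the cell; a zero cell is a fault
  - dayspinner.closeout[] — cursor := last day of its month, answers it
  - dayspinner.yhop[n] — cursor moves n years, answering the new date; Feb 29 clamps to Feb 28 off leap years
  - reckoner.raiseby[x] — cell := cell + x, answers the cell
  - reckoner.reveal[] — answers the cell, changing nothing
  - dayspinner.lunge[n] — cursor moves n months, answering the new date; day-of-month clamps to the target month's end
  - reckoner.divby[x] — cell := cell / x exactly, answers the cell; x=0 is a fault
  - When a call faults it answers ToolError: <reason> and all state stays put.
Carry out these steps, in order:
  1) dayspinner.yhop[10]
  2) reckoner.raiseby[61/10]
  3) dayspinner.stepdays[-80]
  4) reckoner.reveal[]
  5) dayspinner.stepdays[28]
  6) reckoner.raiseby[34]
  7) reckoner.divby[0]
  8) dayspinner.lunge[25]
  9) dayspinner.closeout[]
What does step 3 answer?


# 1. dayspinner.yhop(10) => 1712-01-22
# 2. reckoner.raiseby(61/10) => 61/10
# 3. dayspinner.stepdays(-80) => 1711-11-03
# 4. reckoner.reveal() => 61/10
# 5. dayspinner.stepdays(28) => 1711-12-01
# 6. reckoner.raiseby(34) => 401/10
# 7. reckoner.divby(0) => ToolError: division by zero
# 8. dayspinner.lunge(25) => 1714-01-01
# 9. dayspinner.closeout() => 1714-01-31

Answer: 1711-11-03


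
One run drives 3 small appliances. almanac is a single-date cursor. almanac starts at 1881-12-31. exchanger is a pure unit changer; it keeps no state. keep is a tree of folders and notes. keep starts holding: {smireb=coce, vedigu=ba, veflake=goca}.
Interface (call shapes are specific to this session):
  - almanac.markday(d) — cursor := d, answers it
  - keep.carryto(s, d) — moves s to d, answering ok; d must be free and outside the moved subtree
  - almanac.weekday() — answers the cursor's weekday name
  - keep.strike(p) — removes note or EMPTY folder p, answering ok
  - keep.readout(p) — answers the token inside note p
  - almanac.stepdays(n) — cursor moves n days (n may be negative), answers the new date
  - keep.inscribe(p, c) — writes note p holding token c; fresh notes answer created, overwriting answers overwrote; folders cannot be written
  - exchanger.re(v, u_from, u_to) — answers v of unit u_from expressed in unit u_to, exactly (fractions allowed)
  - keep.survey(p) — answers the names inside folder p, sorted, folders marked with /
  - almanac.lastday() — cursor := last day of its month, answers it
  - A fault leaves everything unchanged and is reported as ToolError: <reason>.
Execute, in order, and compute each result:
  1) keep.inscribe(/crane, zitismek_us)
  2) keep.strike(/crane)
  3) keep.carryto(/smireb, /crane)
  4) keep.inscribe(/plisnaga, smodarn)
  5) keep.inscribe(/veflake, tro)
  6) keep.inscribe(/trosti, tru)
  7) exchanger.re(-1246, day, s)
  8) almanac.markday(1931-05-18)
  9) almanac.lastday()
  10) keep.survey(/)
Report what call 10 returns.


I call keep.inscribe using p→/crane, c→zitismek_us, which returns created.
I call keep.strike using p→/crane: ok.
I run keep.carryto using s→/smireb, d→/crane, giving ok.
Calling keep.inscribe using p→/plisnaga, c→smodarn, giving created.
I use keep.inscribe using p→/veflake, c→tro, and see overwrote.
Now I run keep.inscribe using p→/trosti, c→tru, — result: created.
I call exchanger.re using v→-1246, u_from→day, u_to→s, — result: -107654400.
I invoke almanac.markday using d→1931-05-18, — result: 1931-05-18.
I use almanac.lastday, → 1931-05-31.
Calling keep.survey using p→/, yielding [crane, plisnaga, trosti, vedigu, veflake].

Answer: [crane, plisnaga, trosti, vedigu, veflake]


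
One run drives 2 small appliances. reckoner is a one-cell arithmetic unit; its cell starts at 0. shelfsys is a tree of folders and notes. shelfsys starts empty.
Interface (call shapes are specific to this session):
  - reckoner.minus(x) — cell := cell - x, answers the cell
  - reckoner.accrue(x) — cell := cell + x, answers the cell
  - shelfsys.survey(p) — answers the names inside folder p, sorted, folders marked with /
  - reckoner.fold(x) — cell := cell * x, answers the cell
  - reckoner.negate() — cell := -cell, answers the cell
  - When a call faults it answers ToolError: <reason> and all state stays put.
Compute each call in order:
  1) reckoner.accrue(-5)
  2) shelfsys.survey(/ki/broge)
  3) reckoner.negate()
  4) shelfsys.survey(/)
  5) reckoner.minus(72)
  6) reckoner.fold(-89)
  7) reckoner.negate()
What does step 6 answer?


Invoking reckoner.accrue passing x→-5, → -5.
Calling shelfsys.survey passing p→/ki/broge: ToolError: not found.
I use reckoner.negate, giving 5.
Calling shelfsys.survey passing p→/, → [].
Calling reckoner.minus passing x→72, which returns -67.
Calling reckoner.fold passing x→-89, and observe 5963.
Calling reckoner.negate, which returns -5963.

Answer: 5963


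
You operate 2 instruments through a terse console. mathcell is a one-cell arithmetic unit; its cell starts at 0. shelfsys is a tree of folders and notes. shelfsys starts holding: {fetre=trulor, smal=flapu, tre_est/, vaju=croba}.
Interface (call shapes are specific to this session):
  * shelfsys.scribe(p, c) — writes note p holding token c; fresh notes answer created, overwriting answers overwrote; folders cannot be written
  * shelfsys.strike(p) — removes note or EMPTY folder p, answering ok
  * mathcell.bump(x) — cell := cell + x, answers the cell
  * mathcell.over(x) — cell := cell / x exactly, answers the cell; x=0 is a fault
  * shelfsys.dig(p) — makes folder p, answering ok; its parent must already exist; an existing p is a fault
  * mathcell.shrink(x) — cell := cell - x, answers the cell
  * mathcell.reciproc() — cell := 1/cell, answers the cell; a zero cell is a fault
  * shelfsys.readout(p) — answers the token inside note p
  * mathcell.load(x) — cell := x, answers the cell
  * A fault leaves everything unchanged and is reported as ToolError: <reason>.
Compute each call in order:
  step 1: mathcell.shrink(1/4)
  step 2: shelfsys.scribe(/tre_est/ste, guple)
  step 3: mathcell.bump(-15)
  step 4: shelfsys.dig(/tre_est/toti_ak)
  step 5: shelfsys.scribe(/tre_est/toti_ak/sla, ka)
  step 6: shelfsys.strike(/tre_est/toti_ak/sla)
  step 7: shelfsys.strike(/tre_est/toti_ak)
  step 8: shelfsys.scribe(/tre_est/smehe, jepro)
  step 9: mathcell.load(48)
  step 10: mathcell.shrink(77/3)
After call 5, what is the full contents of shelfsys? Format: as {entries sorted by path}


I try mathcell.shrink with x='1/4', which returns -1/4.
Then shelfsys.scribe with p='/tre_est/ste', c='guple', and observe created.
Then mathcell.bump with x='-15', which returns -61/4.
I run shelfsys.dig with p='/tre_est/toti_ak', which returns ok.
Invoking shelfsys.scribe with p='/tre_est/toti_ak/sla', c='ka', — result: created.
I use shelfsys.strike with p='/tre_est/toti_ak/sla', — result: ok.
Calling shelfsys.strike with p='/tre_est/toti_ak': ok.
I try shelfsys.scribe with p='/tre_est/smehe', c='jepro', giving created.
Now I run mathcell.load with x='48', and observe 48.
I use mathcell.shrink with x='77/3', and get 67/3.

Answer: {fetre=trulor, smal=flapu, tre_est/, tre_est/ste=guple, tre_est/toti_ak/, tre_est/toti_ak/sla=ka, vaju=croba}


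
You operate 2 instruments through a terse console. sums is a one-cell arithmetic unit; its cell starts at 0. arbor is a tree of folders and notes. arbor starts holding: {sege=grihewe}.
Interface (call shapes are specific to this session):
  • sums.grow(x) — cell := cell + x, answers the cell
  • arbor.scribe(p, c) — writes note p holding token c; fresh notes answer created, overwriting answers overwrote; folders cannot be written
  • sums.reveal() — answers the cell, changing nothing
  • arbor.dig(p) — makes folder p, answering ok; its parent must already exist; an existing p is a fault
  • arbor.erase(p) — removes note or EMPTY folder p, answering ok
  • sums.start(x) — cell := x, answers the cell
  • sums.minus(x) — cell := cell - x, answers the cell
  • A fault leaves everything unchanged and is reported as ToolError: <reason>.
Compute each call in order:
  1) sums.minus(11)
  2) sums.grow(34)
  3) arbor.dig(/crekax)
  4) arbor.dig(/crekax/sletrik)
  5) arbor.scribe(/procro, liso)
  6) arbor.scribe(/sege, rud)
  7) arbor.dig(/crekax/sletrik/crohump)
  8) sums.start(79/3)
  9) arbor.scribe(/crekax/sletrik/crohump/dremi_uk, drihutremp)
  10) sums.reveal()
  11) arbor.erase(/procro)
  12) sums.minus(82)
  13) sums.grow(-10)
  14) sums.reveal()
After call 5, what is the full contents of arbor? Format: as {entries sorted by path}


I invoke sums.minus passing x=11, yielding -11.
I invoke sums.grow passing x=34, which returns 23.
Invoking arbor.dig passing p=/crekax, yielding ok.
Using arbor.dig passing p=/crekax/sletrik, → ok.
I call arbor.scribe passing p=/procro, c=liso, → created.
Next I call arbor.scribe passing p=/sege, c=rud, — result: overwrote.
I run arbor.dig passing p=/crekax/sletrik/crohump, and observe ok.
Using sums.start passing x=79/3, yielding 79/3.
Then arbor.scribe passing p=/crekax/sletrik/crohump/dremi_uk, c=drihutremp, — result: created.
Then sums.reveal(), → 79/3.
Next I call arbor.erase passing p=/procro, giving ok.
I call sums.minus passing x=82, yielding -167/3.
I use sums.grow passing x=-10, which returns -197/3.
I use sums.reveal, giving -197/3.

Answer: {crekax/, crekax/sletrik/, procro=liso, sege=grihewe}


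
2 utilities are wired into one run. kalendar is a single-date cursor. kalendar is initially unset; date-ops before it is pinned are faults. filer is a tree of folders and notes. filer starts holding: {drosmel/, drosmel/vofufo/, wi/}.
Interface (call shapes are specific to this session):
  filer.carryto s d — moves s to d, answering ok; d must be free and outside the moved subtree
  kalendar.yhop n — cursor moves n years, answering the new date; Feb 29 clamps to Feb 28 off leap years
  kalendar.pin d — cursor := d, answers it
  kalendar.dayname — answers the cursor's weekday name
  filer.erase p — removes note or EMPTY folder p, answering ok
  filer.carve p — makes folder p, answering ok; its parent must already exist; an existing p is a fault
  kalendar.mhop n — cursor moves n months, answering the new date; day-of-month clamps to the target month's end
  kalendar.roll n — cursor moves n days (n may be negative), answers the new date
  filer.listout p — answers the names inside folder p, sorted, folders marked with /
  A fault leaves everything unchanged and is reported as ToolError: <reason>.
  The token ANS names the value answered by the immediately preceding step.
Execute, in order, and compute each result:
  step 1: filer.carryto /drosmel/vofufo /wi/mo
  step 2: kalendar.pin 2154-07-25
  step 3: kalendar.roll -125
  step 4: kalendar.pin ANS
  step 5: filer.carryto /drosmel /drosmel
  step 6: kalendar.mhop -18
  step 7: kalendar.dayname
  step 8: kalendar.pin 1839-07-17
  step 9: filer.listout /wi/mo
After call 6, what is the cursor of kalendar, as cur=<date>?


> carryto s='/drosmel/vofufo' d='/wi/mo'
:: ok
> pin d='2154-07-25'
:: 2154-07-25
> roll n='-125'
:: 2154-03-22
> pin d='ANS'
:: 2154-03-22
> carryto s='/drosmel' d='/drosmel'
:: ToolError: exists
> mhop n='-18'
:: 2152-09-22
> dayname
:: Friday
> pin d='1839-07-17'
:: 1839-07-17
> listout p='/wi/mo'
:: []

Answer: cur=2152-09-22


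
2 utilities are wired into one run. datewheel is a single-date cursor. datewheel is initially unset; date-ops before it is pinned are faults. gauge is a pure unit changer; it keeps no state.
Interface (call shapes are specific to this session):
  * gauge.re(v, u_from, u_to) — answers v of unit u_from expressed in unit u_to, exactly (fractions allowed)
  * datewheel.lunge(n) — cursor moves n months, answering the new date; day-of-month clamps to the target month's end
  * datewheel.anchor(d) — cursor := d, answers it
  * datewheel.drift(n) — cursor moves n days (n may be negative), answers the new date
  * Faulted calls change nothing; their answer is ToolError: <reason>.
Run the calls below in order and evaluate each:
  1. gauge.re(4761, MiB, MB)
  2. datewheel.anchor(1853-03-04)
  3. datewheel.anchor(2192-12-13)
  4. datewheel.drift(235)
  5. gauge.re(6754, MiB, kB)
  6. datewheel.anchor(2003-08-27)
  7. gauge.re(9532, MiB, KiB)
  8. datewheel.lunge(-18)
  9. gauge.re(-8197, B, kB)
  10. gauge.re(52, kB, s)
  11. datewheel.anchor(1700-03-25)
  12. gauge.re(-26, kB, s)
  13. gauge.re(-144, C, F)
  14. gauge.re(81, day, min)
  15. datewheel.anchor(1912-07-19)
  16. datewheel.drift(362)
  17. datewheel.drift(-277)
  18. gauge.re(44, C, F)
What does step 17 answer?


-> gauge.re(4761, MiB, MB)
<- 78004224/15625
-> datewheel.anchor(1853-03-04)
<- 1853-03-04
-> datewheel.anchor(2192-12-13)
<- 2192-12-13
-> datewheel.drift(235)
<- 2193-08-05
-> gauge.re(6754, MiB, kB)
<- 885260288/125
-> datewheel.anchor(2003-08-27)
<- 2003-08-27
-> gauge.re(9532, MiB, KiB)
<- 9760768
-> datewheel.lunge(-18)
<- 2002-02-27
-> gauge.re(-8197, B, kB)
<- -8197/1000
-> gauge.re(52, kB, s)
<- ToolError: incompatible units
-> datewheel.anchor(1700-03-25)
<- 1700-03-25
-> gauge.re(-26, kB, s)
<- ToolError: incompatible units
-> gauge.re(-144, C, F)
<- -1136/5
-> gauge.re(81, day, min)
<- 116640
-> datewheel.anchor(1912-07-19)
<- 1912-07-19
-> datewheel.drift(362)
<- 1913-07-16
-> datewheel.drift(-277)
<- 1912-10-12
-> gauge.re(44, C, F)
<- 556/5

Answer: 1912-10-12


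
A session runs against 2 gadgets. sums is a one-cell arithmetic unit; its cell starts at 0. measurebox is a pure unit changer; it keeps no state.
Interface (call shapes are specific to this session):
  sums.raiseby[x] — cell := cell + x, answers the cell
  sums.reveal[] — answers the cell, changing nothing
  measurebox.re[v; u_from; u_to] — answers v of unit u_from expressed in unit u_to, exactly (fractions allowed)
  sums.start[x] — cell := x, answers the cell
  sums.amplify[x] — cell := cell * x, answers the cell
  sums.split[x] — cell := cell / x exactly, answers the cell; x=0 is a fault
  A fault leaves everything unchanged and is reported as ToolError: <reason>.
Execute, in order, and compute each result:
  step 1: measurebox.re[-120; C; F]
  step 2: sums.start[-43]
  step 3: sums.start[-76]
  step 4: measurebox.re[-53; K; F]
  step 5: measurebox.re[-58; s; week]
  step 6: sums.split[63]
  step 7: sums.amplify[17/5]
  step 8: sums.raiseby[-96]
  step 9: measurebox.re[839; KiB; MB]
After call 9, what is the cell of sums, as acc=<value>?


Answer: acc=-31532/315

Derivation:
Act: re[v=-120; u_from=C; u_to=F]
Obs: -184
Act: start[x=-43]
Obs: -43
Act: start[x=-76]
Obs: -76
Act: re[v=-53; u_from=K; u_to=F]
Obs: -55507/100
Act: re[v=-58; u_from=s; u_to=week]
Obs: -29/302400
Act: split[x=63]
Obs: -76/63
Act: amplify[x=17/5]
Obs: -1292/315
Act: raiseby[x=-96]
Obs: -31532/315
Act: re[v=839; u_from=KiB; u_to=MB]
Obs: 13424/15625


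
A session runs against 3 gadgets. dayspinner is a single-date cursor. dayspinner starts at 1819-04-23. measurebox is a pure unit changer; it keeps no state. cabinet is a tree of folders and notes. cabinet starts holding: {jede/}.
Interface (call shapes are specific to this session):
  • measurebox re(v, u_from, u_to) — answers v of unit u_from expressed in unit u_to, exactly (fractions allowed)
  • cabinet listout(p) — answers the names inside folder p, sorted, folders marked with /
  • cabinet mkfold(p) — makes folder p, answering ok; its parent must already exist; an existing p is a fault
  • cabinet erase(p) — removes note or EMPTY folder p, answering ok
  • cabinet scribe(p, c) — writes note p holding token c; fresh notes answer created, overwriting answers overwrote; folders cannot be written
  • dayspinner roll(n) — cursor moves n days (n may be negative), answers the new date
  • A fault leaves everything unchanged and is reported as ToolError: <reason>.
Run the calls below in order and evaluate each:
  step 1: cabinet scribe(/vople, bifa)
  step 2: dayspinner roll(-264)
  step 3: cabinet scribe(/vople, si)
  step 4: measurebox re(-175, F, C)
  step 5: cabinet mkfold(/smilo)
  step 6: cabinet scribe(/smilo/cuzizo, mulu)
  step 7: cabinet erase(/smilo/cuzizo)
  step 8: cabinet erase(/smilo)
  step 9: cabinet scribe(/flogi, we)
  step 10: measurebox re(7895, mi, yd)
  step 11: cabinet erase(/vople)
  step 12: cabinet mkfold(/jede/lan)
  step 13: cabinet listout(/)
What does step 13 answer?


[in] cabinet scribe p=/vople c=bifa
  created
[in] dayspinner roll n=-264
  1818-08-02
[in] cabinet scribe p=/vople c=si
  overwrote
[in] measurebox re v=-175 u_from=F u_to=C
  -115
[in] cabinet mkfold p=/smilo
  ok
[in] cabinet scribe p=/smilo/cuzizo c=mulu
  created
[in] cabinet erase p=/smilo/cuzizo
  ok
[in] cabinet erase p=/smilo
  ok
[in] cabinet scribe p=/flogi c=we
  created
[in] measurebox re v=7895 u_from=mi u_to=yd
  13895200
[in] cabinet erase p=/vople
  ok
[in] cabinet mkfold p=/jede/lan
  ok
[in] cabinet listout p=/
  [flogi, jede/]

Answer: [flogi, jede/]
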